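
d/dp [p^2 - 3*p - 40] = 2*p - 3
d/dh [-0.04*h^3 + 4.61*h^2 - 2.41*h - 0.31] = -0.12*h^2 + 9.22*h - 2.41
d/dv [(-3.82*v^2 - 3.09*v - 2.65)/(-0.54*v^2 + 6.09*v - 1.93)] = (-24.9324*v^2 + 11.8832*v + 22.1022)/(0.2916*v^4 - 6.5772*v^3 + 39.1725*v^2 - 23.5074*v + 3.7249)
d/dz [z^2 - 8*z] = 2*z - 8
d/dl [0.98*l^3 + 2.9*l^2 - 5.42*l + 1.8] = 2.94*l^2 + 5.8*l - 5.42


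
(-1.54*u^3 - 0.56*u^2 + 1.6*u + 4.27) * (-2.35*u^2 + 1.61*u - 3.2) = 3.619*u^5 - 1.1634*u^4 + 0.2664*u^3 - 5.6665*u^2 + 1.7547*u - 13.664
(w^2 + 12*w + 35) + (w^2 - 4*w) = 2*w^2 + 8*w + 35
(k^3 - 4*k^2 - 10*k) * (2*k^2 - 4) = 2*k^5 - 8*k^4 - 24*k^3 + 16*k^2 + 40*k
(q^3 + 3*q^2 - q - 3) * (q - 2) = q^4 + q^3 - 7*q^2 - q + 6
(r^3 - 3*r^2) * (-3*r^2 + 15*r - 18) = -3*r^5 + 24*r^4 - 63*r^3 + 54*r^2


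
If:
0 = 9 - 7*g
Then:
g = 9/7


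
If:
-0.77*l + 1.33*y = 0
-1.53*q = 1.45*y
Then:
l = 1.72727272727273*y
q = -0.947712418300654*y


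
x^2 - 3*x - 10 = (x - 5)*(x + 2)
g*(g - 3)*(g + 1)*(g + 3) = g^4 + g^3 - 9*g^2 - 9*g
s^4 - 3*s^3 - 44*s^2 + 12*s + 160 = (s - 8)*(s - 2)*(s + 2)*(s + 5)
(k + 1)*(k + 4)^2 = k^3 + 9*k^2 + 24*k + 16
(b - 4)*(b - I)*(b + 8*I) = b^3 - 4*b^2 + 7*I*b^2 + 8*b - 28*I*b - 32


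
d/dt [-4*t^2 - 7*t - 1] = -8*t - 7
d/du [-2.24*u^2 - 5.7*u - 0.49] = -4.48*u - 5.7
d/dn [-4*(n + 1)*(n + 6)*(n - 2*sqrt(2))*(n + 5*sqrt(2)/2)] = -16*n^3 - 84*n^2 - 6*sqrt(2)*n^2 - 28*sqrt(2)*n + 32*n - 12*sqrt(2) + 280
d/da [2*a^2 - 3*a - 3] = 4*a - 3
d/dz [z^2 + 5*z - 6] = 2*z + 5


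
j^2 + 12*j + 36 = (j + 6)^2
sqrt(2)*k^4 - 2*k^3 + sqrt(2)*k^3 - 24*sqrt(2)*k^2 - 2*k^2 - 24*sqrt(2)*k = k*(k - 4*sqrt(2))*(k + 3*sqrt(2))*(sqrt(2)*k + sqrt(2))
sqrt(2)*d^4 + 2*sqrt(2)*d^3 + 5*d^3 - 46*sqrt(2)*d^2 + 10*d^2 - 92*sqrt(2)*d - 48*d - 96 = (d + 2)*(d - 4*sqrt(2))*(d + 6*sqrt(2))*(sqrt(2)*d + 1)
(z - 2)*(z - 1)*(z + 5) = z^3 + 2*z^2 - 13*z + 10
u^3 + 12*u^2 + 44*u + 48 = (u + 2)*(u + 4)*(u + 6)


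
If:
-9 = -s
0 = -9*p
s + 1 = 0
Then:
No Solution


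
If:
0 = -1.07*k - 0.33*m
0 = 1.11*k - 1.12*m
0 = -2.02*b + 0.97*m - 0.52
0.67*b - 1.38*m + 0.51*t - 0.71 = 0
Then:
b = -0.26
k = 0.00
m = 0.00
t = 1.73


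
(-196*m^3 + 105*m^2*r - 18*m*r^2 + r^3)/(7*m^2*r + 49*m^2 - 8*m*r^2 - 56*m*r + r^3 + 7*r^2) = (28*m^2 - 11*m*r + r^2)/(-m*r - 7*m + r^2 + 7*r)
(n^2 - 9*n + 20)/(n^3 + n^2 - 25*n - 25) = (n - 4)/(n^2 + 6*n + 5)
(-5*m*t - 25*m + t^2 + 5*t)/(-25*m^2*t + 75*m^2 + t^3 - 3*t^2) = (t + 5)/(5*m*t - 15*m + t^2 - 3*t)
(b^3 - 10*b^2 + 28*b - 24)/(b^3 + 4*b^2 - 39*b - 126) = (b^2 - 4*b + 4)/(b^2 + 10*b + 21)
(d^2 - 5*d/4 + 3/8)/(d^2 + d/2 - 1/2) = (d - 3/4)/(d + 1)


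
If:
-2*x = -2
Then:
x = 1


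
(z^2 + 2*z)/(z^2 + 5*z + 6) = z/(z + 3)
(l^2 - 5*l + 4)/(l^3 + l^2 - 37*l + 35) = (l - 4)/(l^2 + 2*l - 35)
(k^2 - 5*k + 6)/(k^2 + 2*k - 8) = (k - 3)/(k + 4)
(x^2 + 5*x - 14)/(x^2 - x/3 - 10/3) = 3*(x + 7)/(3*x + 5)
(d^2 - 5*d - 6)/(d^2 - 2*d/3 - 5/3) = 3*(d - 6)/(3*d - 5)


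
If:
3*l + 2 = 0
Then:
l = -2/3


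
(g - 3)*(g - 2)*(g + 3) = g^3 - 2*g^2 - 9*g + 18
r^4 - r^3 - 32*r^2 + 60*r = r*(r - 5)*(r - 2)*(r + 6)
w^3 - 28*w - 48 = (w - 6)*(w + 2)*(w + 4)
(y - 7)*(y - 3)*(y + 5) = y^3 - 5*y^2 - 29*y + 105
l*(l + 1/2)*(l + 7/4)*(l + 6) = l^4 + 33*l^3/4 + 115*l^2/8 + 21*l/4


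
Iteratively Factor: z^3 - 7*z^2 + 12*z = (z - 4)*(z^2 - 3*z) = (z - 4)*(z - 3)*(z)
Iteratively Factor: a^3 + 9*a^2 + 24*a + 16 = (a + 4)*(a^2 + 5*a + 4) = (a + 4)^2*(a + 1)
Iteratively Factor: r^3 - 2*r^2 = (r)*(r^2 - 2*r) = r*(r - 2)*(r)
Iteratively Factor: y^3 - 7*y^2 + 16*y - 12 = (y - 3)*(y^2 - 4*y + 4) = (y - 3)*(y - 2)*(y - 2)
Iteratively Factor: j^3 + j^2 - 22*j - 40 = (j + 2)*(j^2 - j - 20) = (j - 5)*(j + 2)*(j + 4)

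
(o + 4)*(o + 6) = o^2 + 10*o + 24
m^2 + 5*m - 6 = (m - 1)*(m + 6)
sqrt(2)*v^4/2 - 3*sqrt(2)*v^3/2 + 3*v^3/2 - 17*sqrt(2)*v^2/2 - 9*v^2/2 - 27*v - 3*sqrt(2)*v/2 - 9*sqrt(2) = (v - 6)*(v + 3)*(v + sqrt(2)/2)*(sqrt(2)*v/2 + 1)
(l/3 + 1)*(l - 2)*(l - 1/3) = l^3/3 + 2*l^2/9 - 19*l/9 + 2/3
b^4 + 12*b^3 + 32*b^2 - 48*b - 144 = (b - 2)*(b + 2)*(b + 6)^2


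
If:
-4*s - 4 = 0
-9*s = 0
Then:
No Solution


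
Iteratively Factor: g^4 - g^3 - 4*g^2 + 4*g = (g + 2)*(g^3 - 3*g^2 + 2*g) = (g - 1)*(g + 2)*(g^2 - 2*g) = (g - 2)*(g - 1)*(g + 2)*(g)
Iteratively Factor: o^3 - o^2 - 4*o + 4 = (o - 2)*(o^2 + o - 2) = (o - 2)*(o + 2)*(o - 1)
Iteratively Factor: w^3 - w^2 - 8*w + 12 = (w - 2)*(w^2 + w - 6) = (w - 2)^2*(w + 3)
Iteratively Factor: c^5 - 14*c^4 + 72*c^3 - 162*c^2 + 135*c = (c - 3)*(c^4 - 11*c^3 + 39*c^2 - 45*c) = (c - 3)^2*(c^3 - 8*c^2 + 15*c) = (c - 3)^3*(c^2 - 5*c) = c*(c - 3)^3*(c - 5)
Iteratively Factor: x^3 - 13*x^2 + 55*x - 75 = (x - 3)*(x^2 - 10*x + 25) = (x - 5)*(x - 3)*(x - 5)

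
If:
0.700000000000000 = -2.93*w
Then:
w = -0.24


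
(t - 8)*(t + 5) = t^2 - 3*t - 40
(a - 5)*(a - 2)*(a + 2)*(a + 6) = a^4 + a^3 - 34*a^2 - 4*a + 120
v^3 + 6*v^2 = v^2*(v + 6)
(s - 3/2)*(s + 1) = s^2 - s/2 - 3/2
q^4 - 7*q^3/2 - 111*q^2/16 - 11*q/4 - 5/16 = (q - 5)*(q + 1/4)^2*(q + 1)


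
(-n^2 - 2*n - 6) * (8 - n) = n^3 - 6*n^2 - 10*n - 48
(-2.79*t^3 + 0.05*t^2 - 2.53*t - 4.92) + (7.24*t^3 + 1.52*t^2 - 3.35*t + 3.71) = 4.45*t^3 + 1.57*t^2 - 5.88*t - 1.21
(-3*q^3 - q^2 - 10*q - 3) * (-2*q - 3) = 6*q^4 + 11*q^3 + 23*q^2 + 36*q + 9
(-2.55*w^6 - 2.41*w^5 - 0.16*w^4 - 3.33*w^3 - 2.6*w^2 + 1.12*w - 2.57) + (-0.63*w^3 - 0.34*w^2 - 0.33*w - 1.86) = -2.55*w^6 - 2.41*w^5 - 0.16*w^4 - 3.96*w^3 - 2.94*w^2 + 0.79*w - 4.43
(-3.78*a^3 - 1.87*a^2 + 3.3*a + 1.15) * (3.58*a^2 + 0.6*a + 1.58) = -13.5324*a^5 - 8.9626*a^4 + 4.7196*a^3 + 3.1424*a^2 + 5.904*a + 1.817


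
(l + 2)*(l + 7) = l^2 + 9*l + 14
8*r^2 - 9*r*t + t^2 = (-8*r + t)*(-r + t)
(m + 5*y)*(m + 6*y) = m^2 + 11*m*y + 30*y^2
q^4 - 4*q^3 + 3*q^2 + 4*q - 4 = (q - 2)^2*(q - 1)*(q + 1)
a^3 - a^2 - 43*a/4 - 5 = (a - 4)*(a + 1/2)*(a + 5/2)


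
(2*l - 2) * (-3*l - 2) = -6*l^2 + 2*l + 4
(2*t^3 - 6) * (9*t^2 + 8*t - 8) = 18*t^5 + 16*t^4 - 16*t^3 - 54*t^2 - 48*t + 48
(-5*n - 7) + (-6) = -5*n - 13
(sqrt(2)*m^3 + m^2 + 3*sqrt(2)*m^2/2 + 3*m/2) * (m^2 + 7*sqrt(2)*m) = sqrt(2)*m^5 + 3*sqrt(2)*m^4/2 + 15*m^4 + 7*sqrt(2)*m^3 + 45*m^3/2 + 21*sqrt(2)*m^2/2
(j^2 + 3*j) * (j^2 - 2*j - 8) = j^4 + j^3 - 14*j^2 - 24*j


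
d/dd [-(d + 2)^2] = -2*d - 4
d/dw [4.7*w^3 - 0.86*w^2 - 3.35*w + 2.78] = 14.1*w^2 - 1.72*w - 3.35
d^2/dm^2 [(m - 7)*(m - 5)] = 2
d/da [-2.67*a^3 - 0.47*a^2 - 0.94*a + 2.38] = -8.01*a^2 - 0.94*a - 0.94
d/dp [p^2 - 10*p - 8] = 2*p - 10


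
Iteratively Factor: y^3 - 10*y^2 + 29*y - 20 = (y - 1)*(y^2 - 9*y + 20) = (y - 5)*(y - 1)*(y - 4)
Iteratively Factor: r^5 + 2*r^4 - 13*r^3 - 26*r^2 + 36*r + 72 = (r + 2)*(r^4 - 13*r^2 + 36) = (r + 2)^2*(r^3 - 2*r^2 - 9*r + 18) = (r + 2)^2*(r + 3)*(r^2 - 5*r + 6) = (r - 3)*(r + 2)^2*(r + 3)*(r - 2)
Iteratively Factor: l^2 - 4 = (l + 2)*(l - 2)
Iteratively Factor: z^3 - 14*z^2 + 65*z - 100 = (z - 4)*(z^2 - 10*z + 25) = (z - 5)*(z - 4)*(z - 5)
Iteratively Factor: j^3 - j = (j)*(j^2 - 1) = j*(j + 1)*(j - 1)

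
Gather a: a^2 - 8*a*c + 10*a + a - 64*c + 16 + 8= a^2 + a*(11 - 8*c) - 64*c + 24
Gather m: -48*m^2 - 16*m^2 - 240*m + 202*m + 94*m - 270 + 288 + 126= -64*m^2 + 56*m + 144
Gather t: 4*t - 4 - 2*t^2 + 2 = -2*t^2 + 4*t - 2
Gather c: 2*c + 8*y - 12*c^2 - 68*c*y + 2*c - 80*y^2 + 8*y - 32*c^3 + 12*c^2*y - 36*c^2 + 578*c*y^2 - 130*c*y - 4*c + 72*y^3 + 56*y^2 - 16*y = -32*c^3 + c^2*(12*y - 48) + c*(578*y^2 - 198*y) + 72*y^3 - 24*y^2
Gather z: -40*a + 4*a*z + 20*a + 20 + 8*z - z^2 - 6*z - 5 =-20*a - z^2 + z*(4*a + 2) + 15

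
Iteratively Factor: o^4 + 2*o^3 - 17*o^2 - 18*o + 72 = (o - 3)*(o^3 + 5*o^2 - 2*o - 24) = (o - 3)*(o + 4)*(o^2 + o - 6) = (o - 3)*(o - 2)*(o + 4)*(o + 3)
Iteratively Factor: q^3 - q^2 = (q)*(q^2 - q) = q^2*(q - 1)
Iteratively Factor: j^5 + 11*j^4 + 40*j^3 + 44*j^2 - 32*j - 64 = (j - 1)*(j^4 + 12*j^3 + 52*j^2 + 96*j + 64) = (j - 1)*(j + 4)*(j^3 + 8*j^2 + 20*j + 16) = (j - 1)*(j + 2)*(j + 4)*(j^2 + 6*j + 8) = (j - 1)*(j + 2)^2*(j + 4)*(j + 4)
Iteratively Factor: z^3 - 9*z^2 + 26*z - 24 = (z - 4)*(z^2 - 5*z + 6) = (z - 4)*(z - 3)*(z - 2)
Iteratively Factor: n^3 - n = (n + 1)*(n^2 - n) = (n - 1)*(n + 1)*(n)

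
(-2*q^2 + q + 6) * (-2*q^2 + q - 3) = 4*q^4 - 4*q^3 - 5*q^2 + 3*q - 18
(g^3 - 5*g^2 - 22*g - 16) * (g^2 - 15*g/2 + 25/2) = g^5 - 25*g^4/2 + 28*g^3 + 173*g^2/2 - 155*g - 200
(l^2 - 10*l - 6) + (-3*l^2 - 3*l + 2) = -2*l^2 - 13*l - 4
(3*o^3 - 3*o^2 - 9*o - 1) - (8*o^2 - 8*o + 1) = 3*o^3 - 11*o^2 - o - 2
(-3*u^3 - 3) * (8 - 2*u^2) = 6*u^5 - 24*u^3 + 6*u^2 - 24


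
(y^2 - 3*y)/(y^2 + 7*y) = (y - 3)/(y + 7)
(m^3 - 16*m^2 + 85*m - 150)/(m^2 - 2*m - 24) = (m^2 - 10*m + 25)/(m + 4)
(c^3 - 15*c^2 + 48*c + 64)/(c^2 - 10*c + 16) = (c^2 - 7*c - 8)/(c - 2)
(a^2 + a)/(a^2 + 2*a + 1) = a/(a + 1)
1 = 1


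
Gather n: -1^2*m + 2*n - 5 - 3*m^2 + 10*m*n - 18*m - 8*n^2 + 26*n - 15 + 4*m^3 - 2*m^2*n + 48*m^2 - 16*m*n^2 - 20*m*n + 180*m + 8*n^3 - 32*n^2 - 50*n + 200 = 4*m^3 + 45*m^2 + 161*m + 8*n^3 + n^2*(-16*m - 40) + n*(-2*m^2 - 10*m - 22) + 180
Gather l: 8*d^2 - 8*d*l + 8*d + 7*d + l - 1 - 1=8*d^2 + 15*d + l*(1 - 8*d) - 2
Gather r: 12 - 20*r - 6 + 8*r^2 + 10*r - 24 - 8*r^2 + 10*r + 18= 0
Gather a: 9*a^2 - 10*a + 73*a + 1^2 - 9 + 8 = 9*a^2 + 63*a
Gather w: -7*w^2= -7*w^2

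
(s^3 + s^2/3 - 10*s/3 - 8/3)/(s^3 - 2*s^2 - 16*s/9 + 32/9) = 3*(s + 1)/(3*s - 4)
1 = 1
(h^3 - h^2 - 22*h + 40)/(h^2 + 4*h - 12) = (h^2 + h - 20)/(h + 6)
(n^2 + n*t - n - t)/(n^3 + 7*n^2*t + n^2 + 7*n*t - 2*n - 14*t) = (n + t)/(n^2 + 7*n*t + 2*n + 14*t)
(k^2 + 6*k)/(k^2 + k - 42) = k*(k + 6)/(k^2 + k - 42)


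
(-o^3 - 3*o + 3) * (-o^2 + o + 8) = o^5 - o^4 - 5*o^3 - 6*o^2 - 21*o + 24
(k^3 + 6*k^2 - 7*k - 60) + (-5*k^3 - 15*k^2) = -4*k^3 - 9*k^2 - 7*k - 60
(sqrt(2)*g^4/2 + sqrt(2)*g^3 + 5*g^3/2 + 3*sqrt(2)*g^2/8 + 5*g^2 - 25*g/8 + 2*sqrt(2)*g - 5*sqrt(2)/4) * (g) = sqrt(2)*g^5/2 + sqrt(2)*g^4 + 5*g^4/2 + 3*sqrt(2)*g^3/8 + 5*g^3 - 25*g^2/8 + 2*sqrt(2)*g^2 - 5*sqrt(2)*g/4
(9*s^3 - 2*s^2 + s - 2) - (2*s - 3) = 9*s^3 - 2*s^2 - s + 1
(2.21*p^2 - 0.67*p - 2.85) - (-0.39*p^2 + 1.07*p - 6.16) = 2.6*p^2 - 1.74*p + 3.31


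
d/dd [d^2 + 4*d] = 2*d + 4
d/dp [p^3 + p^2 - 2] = p*(3*p + 2)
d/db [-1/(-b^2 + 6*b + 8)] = 2*(3 - b)/(-b^2 + 6*b + 8)^2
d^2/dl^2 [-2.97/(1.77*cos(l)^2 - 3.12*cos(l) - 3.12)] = (-37.218852*(1 - cos(l)^2)^2 + 49.204584*cos(l)^3 - 113.126706*cos(l)^2 - 69.498*cos(l) + 127.844244)/(-1.77*cos(l)^2 + 3.12*cos(l) + 3.12)^3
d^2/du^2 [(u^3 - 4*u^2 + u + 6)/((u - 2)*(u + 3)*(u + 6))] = 2*(-11*u^3 - 63*u^2 + 27*u + 459)/(u^6 + 27*u^5 + 297*u^4 + 1701*u^3 + 5346*u^2 + 8748*u + 5832)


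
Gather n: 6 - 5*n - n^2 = -n^2 - 5*n + 6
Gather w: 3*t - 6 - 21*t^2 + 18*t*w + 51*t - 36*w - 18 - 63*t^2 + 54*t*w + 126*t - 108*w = -84*t^2 + 180*t + w*(72*t - 144) - 24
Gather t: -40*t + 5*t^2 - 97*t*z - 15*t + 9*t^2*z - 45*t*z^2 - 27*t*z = t^2*(9*z + 5) + t*(-45*z^2 - 124*z - 55)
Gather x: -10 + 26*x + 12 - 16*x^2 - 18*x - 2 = -16*x^2 + 8*x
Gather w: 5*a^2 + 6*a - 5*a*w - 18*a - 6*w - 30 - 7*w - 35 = 5*a^2 - 12*a + w*(-5*a - 13) - 65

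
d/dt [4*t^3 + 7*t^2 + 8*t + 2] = 12*t^2 + 14*t + 8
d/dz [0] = 0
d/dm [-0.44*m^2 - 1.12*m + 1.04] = -0.88*m - 1.12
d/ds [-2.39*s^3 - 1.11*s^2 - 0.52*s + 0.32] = -7.17*s^2 - 2.22*s - 0.52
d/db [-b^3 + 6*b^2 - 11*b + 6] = -3*b^2 + 12*b - 11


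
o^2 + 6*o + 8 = (o + 2)*(o + 4)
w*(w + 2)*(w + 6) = w^3 + 8*w^2 + 12*w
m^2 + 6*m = m*(m + 6)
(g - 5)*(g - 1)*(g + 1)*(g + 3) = g^4 - 2*g^3 - 16*g^2 + 2*g + 15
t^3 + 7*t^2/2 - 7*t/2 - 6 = (t - 3/2)*(t + 1)*(t + 4)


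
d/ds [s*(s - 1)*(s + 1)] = 3*s^2 - 1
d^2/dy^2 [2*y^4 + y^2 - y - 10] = 24*y^2 + 2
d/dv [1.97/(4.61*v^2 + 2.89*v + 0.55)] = (-18.1634*v - 5.6933)/(4.61*v^2 + 2.89*v + 0.55)^2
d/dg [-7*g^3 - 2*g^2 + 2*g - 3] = -21*g^2 - 4*g + 2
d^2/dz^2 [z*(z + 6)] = 2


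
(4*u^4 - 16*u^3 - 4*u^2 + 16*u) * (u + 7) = 4*u^5 + 12*u^4 - 116*u^3 - 12*u^2 + 112*u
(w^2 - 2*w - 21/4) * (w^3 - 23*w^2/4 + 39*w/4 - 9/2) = w^5 - 31*w^4/4 + 16*w^3 + 99*w^2/16 - 675*w/16 + 189/8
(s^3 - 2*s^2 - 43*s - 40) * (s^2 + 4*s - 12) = s^5 + 2*s^4 - 63*s^3 - 188*s^2 + 356*s + 480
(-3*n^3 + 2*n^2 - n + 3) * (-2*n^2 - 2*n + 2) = 6*n^5 + 2*n^4 - 8*n^3 - 8*n + 6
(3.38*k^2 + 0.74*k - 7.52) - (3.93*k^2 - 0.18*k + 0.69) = -0.55*k^2 + 0.92*k - 8.21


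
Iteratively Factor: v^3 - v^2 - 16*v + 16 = (v - 4)*(v^2 + 3*v - 4) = (v - 4)*(v + 4)*(v - 1)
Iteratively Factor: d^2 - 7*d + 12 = (d - 4)*(d - 3)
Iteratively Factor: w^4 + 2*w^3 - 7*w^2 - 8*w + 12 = (w - 2)*(w^3 + 4*w^2 + w - 6) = (w - 2)*(w + 3)*(w^2 + w - 2) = (w - 2)*(w - 1)*(w + 3)*(w + 2)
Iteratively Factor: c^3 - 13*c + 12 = (c - 3)*(c^2 + 3*c - 4) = (c - 3)*(c - 1)*(c + 4)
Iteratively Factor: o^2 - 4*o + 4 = (o - 2)*(o - 2)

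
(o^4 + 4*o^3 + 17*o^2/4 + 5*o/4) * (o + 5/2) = o^5 + 13*o^4/2 + 57*o^3/4 + 95*o^2/8 + 25*o/8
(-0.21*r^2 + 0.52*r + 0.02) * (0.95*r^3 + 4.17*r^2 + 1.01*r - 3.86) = -0.1995*r^5 - 0.3817*r^4 + 1.9753*r^3 + 1.4192*r^2 - 1.987*r - 0.0772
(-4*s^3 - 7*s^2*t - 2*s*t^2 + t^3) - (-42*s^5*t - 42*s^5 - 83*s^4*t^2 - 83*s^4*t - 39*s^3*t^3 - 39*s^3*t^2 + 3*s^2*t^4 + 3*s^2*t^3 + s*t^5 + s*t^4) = 42*s^5*t + 42*s^5 + 83*s^4*t^2 + 83*s^4*t + 39*s^3*t^3 + 39*s^3*t^2 - 4*s^3 - 3*s^2*t^4 - 3*s^2*t^3 - 7*s^2*t - s*t^5 - s*t^4 - 2*s*t^2 + t^3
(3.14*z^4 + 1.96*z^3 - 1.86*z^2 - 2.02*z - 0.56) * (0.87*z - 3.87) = 2.7318*z^5 - 10.4466*z^4 - 9.2034*z^3 + 5.4408*z^2 + 7.3302*z + 2.1672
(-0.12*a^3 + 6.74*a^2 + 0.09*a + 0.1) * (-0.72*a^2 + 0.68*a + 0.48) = 0.0864*a^5 - 4.9344*a^4 + 4.4608*a^3 + 3.2244*a^2 + 0.1112*a + 0.048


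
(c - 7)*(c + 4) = c^2 - 3*c - 28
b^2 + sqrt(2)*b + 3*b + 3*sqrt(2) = (b + 3)*(b + sqrt(2))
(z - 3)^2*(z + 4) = z^3 - 2*z^2 - 15*z + 36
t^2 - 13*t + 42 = (t - 7)*(t - 6)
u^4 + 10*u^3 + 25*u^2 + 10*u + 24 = (u + 4)*(u + 6)*(-I*u + 1)*(I*u + 1)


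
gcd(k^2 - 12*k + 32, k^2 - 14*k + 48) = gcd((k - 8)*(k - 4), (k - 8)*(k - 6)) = k - 8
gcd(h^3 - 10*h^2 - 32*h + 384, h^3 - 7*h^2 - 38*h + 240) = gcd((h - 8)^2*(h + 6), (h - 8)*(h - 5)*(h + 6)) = h^2 - 2*h - 48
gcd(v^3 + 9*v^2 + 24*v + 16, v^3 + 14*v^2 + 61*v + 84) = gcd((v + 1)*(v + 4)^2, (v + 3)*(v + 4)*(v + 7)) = v + 4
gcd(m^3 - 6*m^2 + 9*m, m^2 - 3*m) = m^2 - 3*m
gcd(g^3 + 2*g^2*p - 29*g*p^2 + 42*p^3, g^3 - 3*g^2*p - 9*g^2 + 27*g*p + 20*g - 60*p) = -g + 3*p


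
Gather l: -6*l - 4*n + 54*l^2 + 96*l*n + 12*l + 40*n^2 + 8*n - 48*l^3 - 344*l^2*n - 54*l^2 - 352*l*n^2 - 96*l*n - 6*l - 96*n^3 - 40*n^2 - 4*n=-48*l^3 - 344*l^2*n - 352*l*n^2 - 96*n^3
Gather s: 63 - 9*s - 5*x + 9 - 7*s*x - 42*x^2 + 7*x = s*(-7*x - 9) - 42*x^2 + 2*x + 72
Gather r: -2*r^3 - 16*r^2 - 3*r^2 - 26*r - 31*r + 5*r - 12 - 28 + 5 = -2*r^3 - 19*r^2 - 52*r - 35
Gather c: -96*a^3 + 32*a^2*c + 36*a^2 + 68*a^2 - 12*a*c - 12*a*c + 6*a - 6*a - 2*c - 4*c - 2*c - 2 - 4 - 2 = -96*a^3 + 104*a^2 + c*(32*a^2 - 24*a - 8) - 8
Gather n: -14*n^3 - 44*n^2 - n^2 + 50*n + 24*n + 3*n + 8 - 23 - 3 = -14*n^3 - 45*n^2 + 77*n - 18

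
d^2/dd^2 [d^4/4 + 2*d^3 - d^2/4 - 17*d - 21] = 3*d^2 + 12*d - 1/2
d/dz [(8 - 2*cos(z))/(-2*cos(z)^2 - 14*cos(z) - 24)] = (cos(z)^2 - 8*cos(z) - 40)*sin(z)/(cos(z)^2 + 7*cos(z) + 12)^2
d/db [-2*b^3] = -6*b^2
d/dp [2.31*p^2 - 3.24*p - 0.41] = 4.62*p - 3.24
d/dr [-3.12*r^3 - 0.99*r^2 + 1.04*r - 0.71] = -9.36*r^2 - 1.98*r + 1.04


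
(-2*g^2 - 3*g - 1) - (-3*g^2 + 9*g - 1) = g^2 - 12*g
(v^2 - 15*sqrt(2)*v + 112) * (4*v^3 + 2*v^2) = 4*v^5 - 60*sqrt(2)*v^4 + 2*v^4 - 30*sqrt(2)*v^3 + 448*v^3 + 224*v^2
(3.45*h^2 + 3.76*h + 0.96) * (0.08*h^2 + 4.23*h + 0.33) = 0.276*h^4 + 14.8943*h^3 + 17.1201*h^2 + 5.3016*h + 0.3168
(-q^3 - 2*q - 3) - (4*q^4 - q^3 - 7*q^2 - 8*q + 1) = -4*q^4 + 7*q^2 + 6*q - 4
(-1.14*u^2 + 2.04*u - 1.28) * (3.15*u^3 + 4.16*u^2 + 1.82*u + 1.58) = -3.591*u^5 + 1.6836*u^4 + 2.3796*u^3 - 3.4132*u^2 + 0.8936*u - 2.0224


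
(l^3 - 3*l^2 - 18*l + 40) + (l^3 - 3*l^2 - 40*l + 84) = 2*l^3 - 6*l^2 - 58*l + 124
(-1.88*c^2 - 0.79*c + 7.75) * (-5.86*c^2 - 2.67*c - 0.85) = 11.0168*c^4 + 9.649*c^3 - 41.7077*c^2 - 20.021*c - 6.5875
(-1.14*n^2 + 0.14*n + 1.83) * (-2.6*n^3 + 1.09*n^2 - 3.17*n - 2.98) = 2.964*n^5 - 1.6066*n^4 - 0.991600000000001*n^3 + 4.9481*n^2 - 6.2183*n - 5.4534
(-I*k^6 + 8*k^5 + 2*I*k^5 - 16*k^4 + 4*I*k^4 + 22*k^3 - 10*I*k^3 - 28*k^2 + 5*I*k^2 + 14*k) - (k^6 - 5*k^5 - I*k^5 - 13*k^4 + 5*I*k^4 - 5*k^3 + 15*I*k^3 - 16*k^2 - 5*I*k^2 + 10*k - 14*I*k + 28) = -k^6 - I*k^6 + 13*k^5 + 3*I*k^5 - 3*k^4 - I*k^4 + 27*k^3 - 25*I*k^3 - 12*k^2 + 10*I*k^2 + 4*k + 14*I*k - 28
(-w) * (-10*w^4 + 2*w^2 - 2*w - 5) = 10*w^5 - 2*w^3 + 2*w^2 + 5*w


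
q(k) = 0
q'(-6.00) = 0.00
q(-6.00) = 0.00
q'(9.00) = 0.00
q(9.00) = 0.00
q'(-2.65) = 0.00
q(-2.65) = 0.00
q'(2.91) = 0.00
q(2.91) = 0.00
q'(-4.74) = 0.00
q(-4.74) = 0.00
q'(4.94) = 0.00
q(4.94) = 0.00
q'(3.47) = 0.00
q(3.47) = 0.00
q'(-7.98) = 0.00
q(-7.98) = 0.00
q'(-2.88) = 0.00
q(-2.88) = 0.00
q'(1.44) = 0.00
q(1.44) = 0.00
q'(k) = 0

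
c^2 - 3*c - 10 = (c - 5)*(c + 2)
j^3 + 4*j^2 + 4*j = j*(j + 2)^2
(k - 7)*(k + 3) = k^2 - 4*k - 21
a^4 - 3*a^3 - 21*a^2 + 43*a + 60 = (a - 5)*(a - 3)*(a + 1)*(a + 4)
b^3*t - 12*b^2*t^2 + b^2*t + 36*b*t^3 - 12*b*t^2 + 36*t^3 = (b - 6*t)^2*(b*t + t)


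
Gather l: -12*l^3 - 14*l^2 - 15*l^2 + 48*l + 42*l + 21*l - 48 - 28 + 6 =-12*l^3 - 29*l^2 + 111*l - 70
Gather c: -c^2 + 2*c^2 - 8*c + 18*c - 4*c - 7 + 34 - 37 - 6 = c^2 + 6*c - 16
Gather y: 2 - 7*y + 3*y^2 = 3*y^2 - 7*y + 2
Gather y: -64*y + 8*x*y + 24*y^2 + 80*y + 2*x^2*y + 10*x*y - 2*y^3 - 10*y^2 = -2*y^3 + 14*y^2 + y*(2*x^2 + 18*x + 16)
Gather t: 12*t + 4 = 12*t + 4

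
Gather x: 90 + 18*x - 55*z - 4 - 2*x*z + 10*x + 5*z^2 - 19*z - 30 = x*(28 - 2*z) + 5*z^2 - 74*z + 56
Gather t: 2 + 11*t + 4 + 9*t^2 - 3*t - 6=9*t^2 + 8*t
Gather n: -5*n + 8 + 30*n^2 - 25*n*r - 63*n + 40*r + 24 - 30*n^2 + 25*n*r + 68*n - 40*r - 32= 0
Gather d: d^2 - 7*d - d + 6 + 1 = d^2 - 8*d + 7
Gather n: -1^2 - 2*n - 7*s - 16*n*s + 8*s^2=n*(-16*s - 2) + 8*s^2 - 7*s - 1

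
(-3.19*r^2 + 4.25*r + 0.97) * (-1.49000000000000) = 4.7531*r^2 - 6.3325*r - 1.4453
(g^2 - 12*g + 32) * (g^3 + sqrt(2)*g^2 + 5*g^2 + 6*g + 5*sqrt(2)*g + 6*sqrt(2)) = g^5 - 7*g^4 + sqrt(2)*g^4 - 22*g^3 - 7*sqrt(2)*g^3 - 22*sqrt(2)*g^2 + 88*g^2 + 88*sqrt(2)*g + 192*g + 192*sqrt(2)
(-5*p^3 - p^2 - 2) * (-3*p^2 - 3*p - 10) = 15*p^5 + 18*p^4 + 53*p^3 + 16*p^2 + 6*p + 20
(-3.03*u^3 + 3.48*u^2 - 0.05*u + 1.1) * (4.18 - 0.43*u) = 1.3029*u^4 - 14.1618*u^3 + 14.5679*u^2 - 0.682*u + 4.598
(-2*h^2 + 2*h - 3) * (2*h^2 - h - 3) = -4*h^4 + 6*h^3 - 2*h^2 - 3*h + 9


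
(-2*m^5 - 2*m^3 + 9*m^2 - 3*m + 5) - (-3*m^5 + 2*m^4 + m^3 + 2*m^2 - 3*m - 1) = m^5 - 2*m^4 - 3*m^3 + 7*m^2 + 6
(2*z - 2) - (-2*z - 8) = 4*z + 6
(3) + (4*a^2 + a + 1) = 4*a^2 + a + 4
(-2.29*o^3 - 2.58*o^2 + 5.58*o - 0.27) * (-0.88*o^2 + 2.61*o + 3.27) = 2.0152*o^5 - 3.7065*o^4 - 19.1325*o^3 + 6.3648*o^2 + 17.5419*o - 0.8829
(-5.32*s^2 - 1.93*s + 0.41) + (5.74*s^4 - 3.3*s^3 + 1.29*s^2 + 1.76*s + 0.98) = 5.74*s^4 - 3.3*s^3 - 4.03*s^2 - 0.17*s + 1.39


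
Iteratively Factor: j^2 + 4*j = (j)*(j + 4)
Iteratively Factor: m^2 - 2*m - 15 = (m - 5)*(m + 3)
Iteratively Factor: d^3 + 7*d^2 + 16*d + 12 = (d + 2)*(d^2 + 5*d + 6) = (d + 2)^2*(d + 3)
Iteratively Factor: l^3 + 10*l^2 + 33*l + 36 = (l + 3)*(l^2 + 7*l + 12) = (l + 3)^2*(l + 4)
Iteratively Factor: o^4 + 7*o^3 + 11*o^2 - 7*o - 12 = (o + 4)*(o^3 + 3*o^2 - o - 3) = (o + 3)*(o + 4)*(o^2 - 1) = (o + 1)*(o + 3)*(o + 4)*(o - 1)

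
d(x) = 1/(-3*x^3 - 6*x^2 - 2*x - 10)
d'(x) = (9*x^2 + 12*x + 2)/(-3*x^3 - 6*x^2 - 2*x - 10)^2 = (9*x^2 + 12*x + 2)/(3*x^3 + 6*x^2 + 2*x + 10)^2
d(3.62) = -0.00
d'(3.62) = 0.00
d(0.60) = -0.07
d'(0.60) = 0.06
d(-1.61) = -0.10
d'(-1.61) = 0.06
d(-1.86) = -0.13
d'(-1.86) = 0.18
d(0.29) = -0.09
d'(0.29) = 0.05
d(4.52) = -0.00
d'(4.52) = 0.00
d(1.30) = -0.03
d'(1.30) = 0.04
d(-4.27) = 0.01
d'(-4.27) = 0.01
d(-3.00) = 0.04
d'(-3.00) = 0.09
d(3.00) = -0.00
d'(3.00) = 0.01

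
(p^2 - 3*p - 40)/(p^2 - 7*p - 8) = (p + 5)/(p + 1)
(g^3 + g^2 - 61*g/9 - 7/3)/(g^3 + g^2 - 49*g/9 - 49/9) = (3*g^2 + 10*g + 3)/(3*g^2 + 10*g + 7)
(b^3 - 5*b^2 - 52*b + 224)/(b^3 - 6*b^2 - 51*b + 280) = (b - 4)/(b - 5)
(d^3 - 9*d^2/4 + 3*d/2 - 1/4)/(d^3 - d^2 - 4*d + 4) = (4*d^2 - 5*d + 1)/(4*(d^2 - 4))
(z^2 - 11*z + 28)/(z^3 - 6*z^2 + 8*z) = (z - 7)/(z*(z - 2))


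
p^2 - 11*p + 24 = (p - 8)*(p - 3)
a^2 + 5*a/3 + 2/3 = (a + 2/3)*(a + 1)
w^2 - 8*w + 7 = (w - 7)*(w - 1)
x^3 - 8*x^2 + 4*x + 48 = (x - 6)*(x - 4)*(x + 2)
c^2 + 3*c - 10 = (c - 2)*(c + 5)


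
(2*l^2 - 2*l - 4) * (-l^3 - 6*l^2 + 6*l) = -2*l^5 - 10*l^4 + 28*l^3 + 12*l^2 - 24*l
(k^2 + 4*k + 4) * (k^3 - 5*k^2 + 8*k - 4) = k^5 - k^4 - 8*k^3 + 8*k^2 + 16*k - 16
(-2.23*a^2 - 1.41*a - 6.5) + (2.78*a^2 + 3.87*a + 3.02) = 0.55*a^2 + 2.46*a - 3.48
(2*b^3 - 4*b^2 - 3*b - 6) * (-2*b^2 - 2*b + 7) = -4*b^5 + 4*b^4 + 28*b^3 - 10*b^2 - 9*b - 42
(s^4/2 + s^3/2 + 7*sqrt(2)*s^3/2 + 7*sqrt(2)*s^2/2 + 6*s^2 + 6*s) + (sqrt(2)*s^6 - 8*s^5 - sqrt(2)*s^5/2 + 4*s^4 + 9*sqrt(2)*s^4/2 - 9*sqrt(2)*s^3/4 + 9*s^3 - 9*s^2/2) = sqrt(2)*s^6 - 8*s^5 - sqrt(2)*s^5/2 + 9*s^4/2 + 9*sqrt(2)*s^4/2 + 5*sqrt(2)*s^3/4 + 19*s^3/2 + 3*s^2/2 + 7*sqrt(2)*s^2/2 + 6*s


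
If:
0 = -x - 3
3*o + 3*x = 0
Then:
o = 3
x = -3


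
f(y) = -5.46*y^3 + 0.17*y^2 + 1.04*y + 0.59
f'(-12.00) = -2361.76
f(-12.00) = 9447.47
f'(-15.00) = -3689.56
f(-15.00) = 18450.74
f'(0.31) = -0.43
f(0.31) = 0.77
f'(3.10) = -155.32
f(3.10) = -157.21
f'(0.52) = -3.21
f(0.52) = 0.41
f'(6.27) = -640.77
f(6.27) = -1332.05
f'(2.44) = -95.65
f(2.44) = -75.18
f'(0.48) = -2.57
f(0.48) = 0.52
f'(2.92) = -137.63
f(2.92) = -130.86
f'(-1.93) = -60.63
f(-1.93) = 38.47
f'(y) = -16.38*y^2 + 0.34*y + 1.04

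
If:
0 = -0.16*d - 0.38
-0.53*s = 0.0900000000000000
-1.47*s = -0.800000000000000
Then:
No Solution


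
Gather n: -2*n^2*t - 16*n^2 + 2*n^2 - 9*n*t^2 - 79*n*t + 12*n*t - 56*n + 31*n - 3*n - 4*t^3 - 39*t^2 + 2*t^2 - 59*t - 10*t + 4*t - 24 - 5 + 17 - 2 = n^2*(-2*t - 14) + n*(-9*t^2 - 67*t - 28) - 4*t^3 - 37*t^2 - 65*t - 14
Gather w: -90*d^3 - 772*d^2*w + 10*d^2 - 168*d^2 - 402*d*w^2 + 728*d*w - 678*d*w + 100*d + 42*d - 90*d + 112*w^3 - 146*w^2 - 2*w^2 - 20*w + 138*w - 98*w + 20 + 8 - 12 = -90*d^3 - 158*d^2 + 52*d + 112*w^3 + w^2*(-402*d - 148) + w*(-772*d^2 + 50*d + 20) + 16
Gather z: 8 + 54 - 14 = 48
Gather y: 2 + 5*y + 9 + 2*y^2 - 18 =2*y^2 + 5*y - 7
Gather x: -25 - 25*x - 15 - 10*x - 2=-35*x - 42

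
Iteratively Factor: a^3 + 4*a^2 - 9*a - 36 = (a + 4)*(a^2 - 9) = (a + 3)*(a + 4)*(a - 3)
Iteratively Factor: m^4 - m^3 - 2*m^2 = (m - 2)*(m^3 + m^2) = m*(m - 2)*(m^2 + m) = m^2*(m - 2)*(m + 1)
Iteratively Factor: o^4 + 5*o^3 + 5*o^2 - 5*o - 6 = (o + 1)*(o^3 + 4*o^2 + o - 6) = (o + 1)*(o + 2)*(o^2 + 2*o - 3) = (o - 1)*(o + 1)*(o + 2)*(o + 3)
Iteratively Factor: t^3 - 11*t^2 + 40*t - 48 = (t - 4)*(t^2 - 7*t + 12) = (t - 4)^2*(t - 3)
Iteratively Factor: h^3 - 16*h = (h - 4)*(h^2 + 4*h) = h*(h - 4)*(h + 4)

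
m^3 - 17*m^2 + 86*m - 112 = (m - 8)*(m - 7)*(m - 2)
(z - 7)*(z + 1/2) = z^2 - 13*z/2 - 7/2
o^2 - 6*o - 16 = (o - 8)*(o + 2)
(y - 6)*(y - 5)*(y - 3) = y^3 - 14*y^2 + 63*y - 90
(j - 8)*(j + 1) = j^2 - 7*j - 8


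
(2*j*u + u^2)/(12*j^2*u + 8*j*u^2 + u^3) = 1/(6*j + u)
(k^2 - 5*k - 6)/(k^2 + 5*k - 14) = (k^2 - 5*k - 6)/(k^2 + 5*k - 14)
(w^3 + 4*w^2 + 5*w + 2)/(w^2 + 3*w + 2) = w + 1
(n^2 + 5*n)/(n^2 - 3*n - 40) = n/(n - 8)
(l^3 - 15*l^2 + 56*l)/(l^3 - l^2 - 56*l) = (l - 7)/(l + 7)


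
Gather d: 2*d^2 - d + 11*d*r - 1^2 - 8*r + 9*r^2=2*d^2 + d*(11*r - 1) + 9*r^2 - 8*r - 1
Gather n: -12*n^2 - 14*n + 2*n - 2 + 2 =-12*n^2 - 12*n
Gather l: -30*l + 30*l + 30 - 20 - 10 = 0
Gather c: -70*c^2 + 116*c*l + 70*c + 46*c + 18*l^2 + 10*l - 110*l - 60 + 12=-70*c^2 + c*(116*l + 116) + 18*l^2 - 100*l - 48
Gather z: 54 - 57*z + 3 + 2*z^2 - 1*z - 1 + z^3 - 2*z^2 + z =z^3 - 57*z + 56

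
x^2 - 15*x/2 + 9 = (x - 6)*(x - 3/2)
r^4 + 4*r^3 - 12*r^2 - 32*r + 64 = (r - 2)^2*(r + 4)^2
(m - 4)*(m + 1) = m^2 - 3*m - 4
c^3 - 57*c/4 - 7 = (c - 4)*(c + 1/2)*(c + 7/2)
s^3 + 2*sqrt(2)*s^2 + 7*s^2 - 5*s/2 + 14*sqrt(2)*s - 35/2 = (s + 7)*(s - sqrt(2)/2)*(s + 5*sqrt(2)/2)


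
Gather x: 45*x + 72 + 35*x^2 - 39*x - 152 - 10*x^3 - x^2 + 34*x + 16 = -10*x^3 + 34*x^2 + 40*x - 64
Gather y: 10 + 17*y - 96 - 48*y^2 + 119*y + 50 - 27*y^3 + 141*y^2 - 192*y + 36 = -27*y^3 + 93*y^2 - 56*y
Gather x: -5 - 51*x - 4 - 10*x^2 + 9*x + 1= -10*x^2 - 42*x - 8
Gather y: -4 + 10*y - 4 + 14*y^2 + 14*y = 14*y^2 + 24*y - 8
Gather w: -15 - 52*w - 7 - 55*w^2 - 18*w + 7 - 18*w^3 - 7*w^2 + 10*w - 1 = -18*w^3 - 62*w^2 - 60*w - 16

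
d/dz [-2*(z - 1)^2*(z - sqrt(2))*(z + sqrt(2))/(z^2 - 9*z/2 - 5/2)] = 4*(-4*z^5 + 31*z^4 - 16*z^3 - 31*z^2 - 18*z + 38)/(4*z^4 - 36*z^3 + 61*z^2 + 90*z + 25)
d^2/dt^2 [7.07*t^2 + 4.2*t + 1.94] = 14.1400000000000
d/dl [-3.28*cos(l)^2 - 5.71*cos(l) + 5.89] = (6.56*cos(l) + 5.71)*sin(l)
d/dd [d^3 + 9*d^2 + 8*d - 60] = 3*d^2 + 18*d + 8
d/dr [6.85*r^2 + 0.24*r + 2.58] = 13.7*r + 0.24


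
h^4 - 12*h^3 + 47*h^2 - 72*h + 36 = (h - 6)*(h - 3)*(h - 2)*(h - 1)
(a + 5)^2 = a^2 + 10*a + 25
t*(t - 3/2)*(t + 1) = t^3 - t^2/2 - 3*t/2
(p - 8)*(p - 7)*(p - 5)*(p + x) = p^4 + p^3*x - 20*p^3 - 20*p^2*x + 131*p^2 + 131*p*x - 280*p - 280*x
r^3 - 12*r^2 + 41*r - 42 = (r - 7)*(r - 3)*(r - 2)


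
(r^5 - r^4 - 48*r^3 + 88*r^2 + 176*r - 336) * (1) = r^5 - r^4 - 48*r^3 + 88*r^2 + 176*r - 336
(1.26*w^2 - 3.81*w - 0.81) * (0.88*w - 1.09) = 1.1088*w^3 - 4.7262*w^2 + 3.4401*w + 0.8829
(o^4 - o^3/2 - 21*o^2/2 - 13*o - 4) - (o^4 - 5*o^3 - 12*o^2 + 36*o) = 9*o^3/2 + 3*o^2/2 - 49*o - 4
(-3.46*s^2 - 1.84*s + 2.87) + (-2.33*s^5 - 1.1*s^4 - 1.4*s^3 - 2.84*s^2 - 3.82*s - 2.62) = -2.33*s^5 - 1.1*s^4 - 1.4*s^3 - 6.3*s^2 - 5.66*s + 0.25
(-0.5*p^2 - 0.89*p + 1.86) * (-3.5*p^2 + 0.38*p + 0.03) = 1.75*p^4 + 2.925*p^3 - 6.8632*p^2 + 0.6801*p + 0.0558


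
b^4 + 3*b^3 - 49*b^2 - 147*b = b*(b - 7)*(b + 3)*(b + 7)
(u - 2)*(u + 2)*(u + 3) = u^3 + 3*u^2 - 4*u - 12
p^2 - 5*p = p*(p - 5)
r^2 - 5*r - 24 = (r - 8)*(r + 3)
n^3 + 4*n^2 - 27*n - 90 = (n - 5)*(n + 3)*(n + 6)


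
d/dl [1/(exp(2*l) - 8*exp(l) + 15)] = 2*(4 - exp(l))*exp(l)/(exp(2*l) - 8*exp(l) + 15)^2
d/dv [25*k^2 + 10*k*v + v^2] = 10*k + 2*v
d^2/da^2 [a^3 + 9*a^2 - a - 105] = 6*a + 18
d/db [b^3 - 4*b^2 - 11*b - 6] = 3*b^2 - 8*b - 11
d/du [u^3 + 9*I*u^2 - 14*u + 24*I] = 3*u^2 + 18*I*u - 14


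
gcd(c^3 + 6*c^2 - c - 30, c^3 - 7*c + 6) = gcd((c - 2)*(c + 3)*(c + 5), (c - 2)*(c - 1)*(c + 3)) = c^2 + c - 6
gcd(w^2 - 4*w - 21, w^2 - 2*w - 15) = w + 3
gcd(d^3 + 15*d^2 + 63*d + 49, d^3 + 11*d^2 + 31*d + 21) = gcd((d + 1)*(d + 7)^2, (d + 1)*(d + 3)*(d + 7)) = d^2 + 8*d + 7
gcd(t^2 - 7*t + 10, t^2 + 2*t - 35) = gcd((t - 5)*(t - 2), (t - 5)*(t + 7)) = t - 5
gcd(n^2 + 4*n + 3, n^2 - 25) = 1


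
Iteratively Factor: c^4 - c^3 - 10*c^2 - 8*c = (c + 2)*(c^3 - 3*c^2 - 4*c) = c*(c + 2)*(c^2 - 3*c - 4) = c*(c + 1)*(c + 2)*(c - 4)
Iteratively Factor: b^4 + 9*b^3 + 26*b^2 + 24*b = (b)*(b^3 + 9*b^2 + 26*b + 24) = b*(b + 4)*(b^2 + 5*b + 6) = b*(b + 3)*(b + 4)*(b + 2)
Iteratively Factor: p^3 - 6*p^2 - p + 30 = (p - 5)*(p^2 - p - 6) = (p - 5)*(p + 2)*(p - 3)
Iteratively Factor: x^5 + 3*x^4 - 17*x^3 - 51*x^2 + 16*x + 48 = (x + 4)*(x^4 - x^3 - 13*x^2 + x + 12) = (x + 1)*(x + 4)*(x^3 - 2*x^2 - 11*x + 12) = (x + 1)*(x + 3)*(x + 4)*(x^2 - 5*x + 4) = (x - 4)*(x + 1)*(x + 3)*(x + 4)*(x - 1)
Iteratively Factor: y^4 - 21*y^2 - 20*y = (y)*(y^3 - 21*y - 20) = y*(y - 5)*(y^2 + 5*y + 4) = y*(y - 5)*(y + 1)*(y + 4)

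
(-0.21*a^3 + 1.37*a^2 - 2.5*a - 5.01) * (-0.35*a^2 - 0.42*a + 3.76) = 0.0735*a^5 - 0.3913*a^4 - 0.49*a^3 + 7.9547*a^2 - 7.2958*a - 18.8376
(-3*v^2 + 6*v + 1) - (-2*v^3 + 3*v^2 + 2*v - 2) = 2*v^3 - 6*v^2 + 4*v + 3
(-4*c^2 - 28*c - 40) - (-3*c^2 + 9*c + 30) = -c^2 - 37*c - 70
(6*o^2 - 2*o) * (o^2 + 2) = 6*o^4 - 2*o^3 + 12*o^2 - 4*o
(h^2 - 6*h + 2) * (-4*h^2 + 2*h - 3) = -4*h^4 + 26*h^3 - 23*h^2 + 22*h - 6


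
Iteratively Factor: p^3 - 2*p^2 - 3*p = (p + 1)*(p^2 - 3*p) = (p - 3)*(p + 1)*(p)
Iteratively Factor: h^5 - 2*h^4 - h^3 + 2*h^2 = (h)*(h^4 - 2*h^3 - h^2 + 2*h) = h*(h - 2)*(h^3 - h) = h^2*(h - 2)*(h^2 - 1) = h^2*(h - 2)*(h + 1)*(h - 1)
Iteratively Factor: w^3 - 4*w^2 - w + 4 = (w - 4)*(w^2 - 1) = (w - 4)*(w + 1)*(w - 1)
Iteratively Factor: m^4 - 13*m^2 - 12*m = (m - 4)*(m^3 + 4*m^2 + 3*m) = m*(m - 4)*(m^2 + 4*m + 3) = m*(m - 4)*(m + 1)*(m + 3)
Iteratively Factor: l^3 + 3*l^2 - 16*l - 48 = (l + 3)*(l^2 - 16) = (l + 3)*(l + 4)*(l - 4)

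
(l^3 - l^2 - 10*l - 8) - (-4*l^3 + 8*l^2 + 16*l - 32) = 5*l^3 - 9*l^2 - 26*l + 24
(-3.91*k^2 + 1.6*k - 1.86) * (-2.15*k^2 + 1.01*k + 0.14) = 8.4065*k^4 - 7.3891*k^3 + 5.0676*k^2 - 1.6546*k - 0.2604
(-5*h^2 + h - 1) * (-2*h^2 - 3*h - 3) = 10*h^4 + 13*h^3 + 14*h^2 + 3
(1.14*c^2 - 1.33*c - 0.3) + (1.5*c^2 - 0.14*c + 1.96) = 2.64*c^2 - 1.47*c + 1.66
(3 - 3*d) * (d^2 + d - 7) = -3*d^3 + 24*d - 21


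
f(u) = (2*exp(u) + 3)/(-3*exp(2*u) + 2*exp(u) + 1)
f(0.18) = -5.96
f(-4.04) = 2.93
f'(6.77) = 0.00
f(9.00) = 0.00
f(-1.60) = 2.66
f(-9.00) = 3.00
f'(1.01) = 0.96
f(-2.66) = 2.79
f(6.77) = -0.00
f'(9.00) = 0.00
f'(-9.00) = 0.00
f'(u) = (2*exp(u) + 3)*(6*exp(2*u) - 2*exp(u))/(-3*exp(2*u) + 2*exp(u) + 1)^2 + 2*exp(u)/(-3*exp(2*u) + 2*exp(u) + 1)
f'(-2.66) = -0.15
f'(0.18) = 38.18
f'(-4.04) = -0.06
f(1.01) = -0.53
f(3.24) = -0.03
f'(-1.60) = -0.01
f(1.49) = -0.24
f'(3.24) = 0.03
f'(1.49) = 0.36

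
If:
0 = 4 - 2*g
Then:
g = 2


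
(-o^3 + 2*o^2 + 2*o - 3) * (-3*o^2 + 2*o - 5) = 3*o^5 - 8*o^4 + 3*o^3 + 3*o^2 - 16*o + 15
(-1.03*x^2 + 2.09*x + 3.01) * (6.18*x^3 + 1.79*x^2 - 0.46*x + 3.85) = -6.3654*x^5 + 11.0725*x^4 + 22.8167*x^3 + 0.461*x^2 + 6.6619*x + 11.5885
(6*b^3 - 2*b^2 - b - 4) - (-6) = 6*b^3 - 2*b^2 - b + 2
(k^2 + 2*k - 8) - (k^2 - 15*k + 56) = 17*k - 64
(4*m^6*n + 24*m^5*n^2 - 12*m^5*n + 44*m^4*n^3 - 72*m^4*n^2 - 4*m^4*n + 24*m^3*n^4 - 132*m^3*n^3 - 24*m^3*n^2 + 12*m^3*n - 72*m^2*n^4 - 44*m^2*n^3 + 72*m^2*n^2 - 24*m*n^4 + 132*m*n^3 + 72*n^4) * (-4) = -16*m^6*n - 96*m^5*n^2 + 48*m^5*n - 176*m^4*n^3 + 288*m^4*n^2 + 16*m^4*n - 96*m^3*n^4 + 528*m^3*n^3 + 96*m^3*n^2 - 48*m^3*n + 288*m^2*n^4 + 176*m^2*n^3 - 288*m^2*n^2 + 96*m*n^4 - 528*m*n^3 - 288*n^4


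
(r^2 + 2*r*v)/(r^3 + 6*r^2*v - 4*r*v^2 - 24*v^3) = r/(r^2 + 4*r*v - 12*v^2)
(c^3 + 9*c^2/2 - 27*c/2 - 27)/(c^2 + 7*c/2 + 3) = (c^2 + 3*c - 18)/(c + 2)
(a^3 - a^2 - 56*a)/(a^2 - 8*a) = a + 7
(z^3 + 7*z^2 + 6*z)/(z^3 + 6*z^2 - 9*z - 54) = z*(z + 1)/(z^2 - 9)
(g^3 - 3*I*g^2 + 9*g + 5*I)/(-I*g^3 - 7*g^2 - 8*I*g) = (I*g^2 + 4*g + 5*I)/(g*(g - 8*I))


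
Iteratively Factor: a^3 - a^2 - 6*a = (a + 2)*(a^2 - 3*a) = a*(a + 2)*(a - 3)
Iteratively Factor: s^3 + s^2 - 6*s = (s)*(s^2 + s - 6) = s*(s - 2)*(s + 3)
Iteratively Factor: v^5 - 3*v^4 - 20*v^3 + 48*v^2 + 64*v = (v + 1)*(v^4 - 4*v^3 - 16*v^2 + 64*v) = v*(v + 1)*(v^3 - 4*v^2 - 16*v + 64) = v*(v + 1)*(v + 4)*(v^2 - 8*v + 16) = v*(v - 4)*(v + 1)*(v + 4)*(v - 4)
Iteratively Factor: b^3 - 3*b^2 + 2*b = (b - 1)*(b^2 - 2*b) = (b - 2)*(b - 1)*(b)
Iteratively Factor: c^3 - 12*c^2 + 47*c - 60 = (c - 3)*(c^2 - 9*c + 20) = (c - 5)*(c - 3)*(c - 4)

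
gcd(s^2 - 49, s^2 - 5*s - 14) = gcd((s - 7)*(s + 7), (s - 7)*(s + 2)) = s - 7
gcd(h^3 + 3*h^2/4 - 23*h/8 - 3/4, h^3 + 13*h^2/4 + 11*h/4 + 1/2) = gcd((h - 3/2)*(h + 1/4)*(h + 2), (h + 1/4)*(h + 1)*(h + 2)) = h^2 + 9*h/4 + 1/2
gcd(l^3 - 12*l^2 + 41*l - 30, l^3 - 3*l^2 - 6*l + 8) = l - 1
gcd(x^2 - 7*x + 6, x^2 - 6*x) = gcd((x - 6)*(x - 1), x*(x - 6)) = x - 6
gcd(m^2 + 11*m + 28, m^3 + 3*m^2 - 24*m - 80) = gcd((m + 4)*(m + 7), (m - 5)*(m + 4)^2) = m + 4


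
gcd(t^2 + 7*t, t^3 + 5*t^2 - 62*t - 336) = t + 7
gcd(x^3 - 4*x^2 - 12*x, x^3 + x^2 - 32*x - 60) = x^2 - 4*x - 12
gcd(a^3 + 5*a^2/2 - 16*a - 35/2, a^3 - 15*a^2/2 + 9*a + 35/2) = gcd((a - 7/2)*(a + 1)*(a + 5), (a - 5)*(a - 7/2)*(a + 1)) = a^2 - 5*a/2 - 7/2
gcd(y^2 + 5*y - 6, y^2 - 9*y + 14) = 1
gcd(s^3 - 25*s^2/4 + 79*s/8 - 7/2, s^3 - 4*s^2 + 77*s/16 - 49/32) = s^2 - 9*s/4 + 7/8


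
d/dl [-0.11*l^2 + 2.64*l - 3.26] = 2.64 - 0.22*l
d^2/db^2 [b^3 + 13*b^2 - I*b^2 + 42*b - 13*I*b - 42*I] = 6*b + 26 - 2*I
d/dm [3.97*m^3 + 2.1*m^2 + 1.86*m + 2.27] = 11.91*m^2 + 4.2*m + 1.86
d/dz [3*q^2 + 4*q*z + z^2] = 4*q + 2*z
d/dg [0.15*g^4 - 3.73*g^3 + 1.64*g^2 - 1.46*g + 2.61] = 0.6*g^3 - 11.19*g^2 + 3.28*g - 1.46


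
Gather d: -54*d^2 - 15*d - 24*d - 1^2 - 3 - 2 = -54*d^2 - 39*d - 6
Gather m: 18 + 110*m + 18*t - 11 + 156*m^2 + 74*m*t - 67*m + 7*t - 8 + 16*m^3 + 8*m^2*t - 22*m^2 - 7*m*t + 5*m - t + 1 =16*m^3 + m^2*(8*t + 134) + m*(67*t + 48) + 24*t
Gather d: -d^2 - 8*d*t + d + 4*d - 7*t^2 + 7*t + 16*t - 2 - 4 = -d^2 + d*(5 - 8*t) - 7*t^2 + 23*t - 6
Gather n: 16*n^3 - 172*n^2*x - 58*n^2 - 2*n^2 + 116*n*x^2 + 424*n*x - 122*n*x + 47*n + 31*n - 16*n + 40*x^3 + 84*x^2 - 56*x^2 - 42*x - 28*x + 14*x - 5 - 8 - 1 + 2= 16*n^3 + n^2*(-172*x - 60) + n*(116*x^2 + 302*x + 62) + 40*x^3 + 28*x^2 - 56*x - 12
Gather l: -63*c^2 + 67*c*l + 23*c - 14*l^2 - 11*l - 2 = -63*c^2 + 23*c - 14*l^2 + l*(67*c - 11) - 2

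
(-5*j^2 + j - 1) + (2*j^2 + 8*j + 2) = -3*j^2 + 9*j + 1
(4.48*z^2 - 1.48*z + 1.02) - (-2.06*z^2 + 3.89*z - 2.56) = 6.54*z^2 - 5.37*z + 3.58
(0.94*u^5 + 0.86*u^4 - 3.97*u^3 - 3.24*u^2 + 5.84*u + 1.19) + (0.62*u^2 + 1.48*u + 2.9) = 0.94*u^5 + 0.86*u^4 - 3.97*u^3 - 2.62*u^2 + 7.32*u + 4.09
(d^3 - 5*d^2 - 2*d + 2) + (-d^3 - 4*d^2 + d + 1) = -9*d^2 - d + 3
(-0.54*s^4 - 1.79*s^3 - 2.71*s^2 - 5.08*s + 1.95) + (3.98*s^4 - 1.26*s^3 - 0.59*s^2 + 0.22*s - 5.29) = 3.44*s^4 - 3.05*s^3 - 3.3*s^2 - 4.86*s - 3.34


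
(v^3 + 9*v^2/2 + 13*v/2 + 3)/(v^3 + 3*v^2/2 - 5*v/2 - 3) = (2*v + 3)/(2*v - 3)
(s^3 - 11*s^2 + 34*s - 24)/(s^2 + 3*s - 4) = (s^2 - 10*s + 24)/(s + 4)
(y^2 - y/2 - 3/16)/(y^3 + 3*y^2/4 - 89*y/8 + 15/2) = (4*y + 1)/(2*(2*y^2 + 3*y - 20))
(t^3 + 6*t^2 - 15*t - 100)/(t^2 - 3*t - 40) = (t^2 + t - 20)/(t - 8)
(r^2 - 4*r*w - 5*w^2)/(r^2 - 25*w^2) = (r + w)/(r + 5*w)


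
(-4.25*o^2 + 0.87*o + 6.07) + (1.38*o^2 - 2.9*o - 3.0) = -2.87*o^2 - 2.03*o + 3.07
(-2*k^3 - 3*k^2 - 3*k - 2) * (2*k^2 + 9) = -4*k^5 - 6*k^4 - 24*k^3 - 31*k^2 - 27*k - 18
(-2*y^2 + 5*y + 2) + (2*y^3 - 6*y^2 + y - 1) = 2*y^3 - 8*y^2 + 6*y + 1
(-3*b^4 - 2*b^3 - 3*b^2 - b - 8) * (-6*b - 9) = 18*b^5 + 39*b^4 + 36*b^3 + 33*b^2 + 57*b + 72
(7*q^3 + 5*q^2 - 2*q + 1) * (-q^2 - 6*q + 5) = -7*q^5 - 47*q^4 + 7*q^3 + 36*q^2 - 16*q + 5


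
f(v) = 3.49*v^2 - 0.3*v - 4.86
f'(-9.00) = -63.12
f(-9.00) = 280.53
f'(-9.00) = -63.12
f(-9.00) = 280.53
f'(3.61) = 24.90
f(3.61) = 39.54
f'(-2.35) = -16.70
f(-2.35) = 15.12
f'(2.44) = 16.73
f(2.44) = 15.19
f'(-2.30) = -16.35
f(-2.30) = 14.29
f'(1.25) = 8.42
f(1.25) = 0.22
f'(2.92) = 20.08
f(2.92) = 24.02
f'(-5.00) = -35.20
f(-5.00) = 83.89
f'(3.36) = 23.15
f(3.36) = 33.53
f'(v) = 6.98*v - 0.3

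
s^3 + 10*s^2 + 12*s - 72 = (s - 2)*(s + 6)^2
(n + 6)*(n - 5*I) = n^2 + 6*n - 5*I*n - 30*I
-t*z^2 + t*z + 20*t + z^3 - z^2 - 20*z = (-t + z)*(z - 5)*(z + 4)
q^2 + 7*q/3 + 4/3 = (q + 1)*(q + 4/3)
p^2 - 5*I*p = p*(p - 5*I)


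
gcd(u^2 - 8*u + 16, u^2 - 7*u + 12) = u - 4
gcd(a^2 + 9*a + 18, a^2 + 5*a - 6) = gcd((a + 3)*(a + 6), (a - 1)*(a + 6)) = a + 6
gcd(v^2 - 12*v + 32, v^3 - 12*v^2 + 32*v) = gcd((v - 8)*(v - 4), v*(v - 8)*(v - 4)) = v^2 - 12*v + 32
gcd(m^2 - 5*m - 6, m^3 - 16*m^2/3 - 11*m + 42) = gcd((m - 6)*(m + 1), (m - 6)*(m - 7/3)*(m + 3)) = m - 6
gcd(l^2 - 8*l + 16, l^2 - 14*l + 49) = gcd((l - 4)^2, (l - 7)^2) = 1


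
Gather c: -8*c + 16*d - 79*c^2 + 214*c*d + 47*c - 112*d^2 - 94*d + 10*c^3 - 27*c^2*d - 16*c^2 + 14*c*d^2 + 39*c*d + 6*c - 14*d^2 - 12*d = 10*c^3 + c^2*(-27*d - 95) + c*(14*d^2 + 253*d + 45) - 126*d^2 - 90*d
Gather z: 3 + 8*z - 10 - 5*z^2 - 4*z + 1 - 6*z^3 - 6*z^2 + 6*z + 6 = -6*z^3 - 11*z^2 + 10*z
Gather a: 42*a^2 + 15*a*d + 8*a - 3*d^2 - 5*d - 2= 42*a^2 + a*(15*d + 8) - 3*d^2 - 5*d - 2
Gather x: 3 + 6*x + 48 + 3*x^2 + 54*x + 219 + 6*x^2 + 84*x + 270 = 9*x^2 + 144*x + 540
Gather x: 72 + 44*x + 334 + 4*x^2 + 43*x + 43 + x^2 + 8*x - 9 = 5*x^2 + 95*x + 440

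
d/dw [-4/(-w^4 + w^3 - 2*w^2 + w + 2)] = 4*(-4*w^3 + 3*w^2 - 4*w + 1)/(-w^4 + w^3 - 2*w^2 + w + 2)^2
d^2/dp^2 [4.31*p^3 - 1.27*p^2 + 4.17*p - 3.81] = 25.86*p - 2.54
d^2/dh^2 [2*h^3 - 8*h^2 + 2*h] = 12*h - 16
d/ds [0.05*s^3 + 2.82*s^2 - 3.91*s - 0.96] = 0.15*s^2 + 5.64*s - 3.91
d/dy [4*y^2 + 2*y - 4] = 8*y + 2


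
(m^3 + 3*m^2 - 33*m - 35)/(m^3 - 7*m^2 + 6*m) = (m^3 + 3*m^2 - 33*m - 35)/(m*(m^2 - 7*m + 6))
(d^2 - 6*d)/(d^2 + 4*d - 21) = d*(d - 6)/(d^2 + 4*d - 21)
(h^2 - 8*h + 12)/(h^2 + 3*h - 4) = (h^2 - 8*h + 12)/(h^2 + 3*h - 4)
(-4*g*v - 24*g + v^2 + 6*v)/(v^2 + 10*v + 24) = (-4*g + v)/(v + 4)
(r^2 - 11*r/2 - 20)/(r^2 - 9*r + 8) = (r + 5/2)/(r - 1)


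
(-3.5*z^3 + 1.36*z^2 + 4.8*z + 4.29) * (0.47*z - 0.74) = -1.645*z^4 + 3.2292*z^3 + 1.2496*z^2 - 1.5357*z - 3.1746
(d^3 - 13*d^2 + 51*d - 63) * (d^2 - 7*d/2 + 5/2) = d^5 - 33*d^4/2 + 99*d^3 - 274*d^2 + 348*d - 315/2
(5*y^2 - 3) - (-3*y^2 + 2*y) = 8*y^2 - 2*y - 3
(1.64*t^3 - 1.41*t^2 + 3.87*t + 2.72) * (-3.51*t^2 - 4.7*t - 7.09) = -5.7564*t^5 - 2.7589*t^4 - 18.5843*t^3 - 17.7393*t^2 - 40.2223*t - 19.2848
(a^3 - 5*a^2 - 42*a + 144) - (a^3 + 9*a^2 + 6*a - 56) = -14*a^2 - 48*a + 200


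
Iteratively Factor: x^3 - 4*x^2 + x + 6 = (x + 1)*(x^2 - 5*x + 6) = (x - 3)*(x + 1)*(x - 2)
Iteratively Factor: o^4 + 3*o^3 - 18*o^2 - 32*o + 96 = (o + 4)*(o^3 - o^2 - 14*o + 24) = (o + 4)^2*(o^2 - 5*o + 6) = (o - 3)*(o + 4)^2*(o - 2)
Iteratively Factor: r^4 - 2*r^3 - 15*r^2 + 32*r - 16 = (r - 1)*(r^3 - r^2 - 16*r + 16) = (r - 1)^2*(r^2 - 16) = (r - 4)*(r - 1)^2*(r + 4)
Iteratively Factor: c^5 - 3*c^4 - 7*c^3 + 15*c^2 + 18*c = (c - 3)*(c^4 - 7*c^2 - 6*c) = (c - 3)*(c + 1)*(c^3 - c^2 - 6*c) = (c - 3)*(c + 1)*(c + 2)*(c^2 - 3*c) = c*(c - 3)*(c + 1)*(c + 2)*(c - 3)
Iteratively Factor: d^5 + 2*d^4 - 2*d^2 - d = (d + 1)*(d^4 + d^3 - d^2 - d) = (d + 1)^2*(d^3 - d) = (d + 1)^3*(d^2 - d) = (d - 1)*(d + 1)^3*(d)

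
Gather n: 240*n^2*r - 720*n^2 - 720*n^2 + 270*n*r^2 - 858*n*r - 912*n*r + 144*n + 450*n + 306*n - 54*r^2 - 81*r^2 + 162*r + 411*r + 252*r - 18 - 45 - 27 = n^2*(240*r - 1440) + n*(270*r^2 - 1770*r + 900) - 135*r^2 + 825*r - 90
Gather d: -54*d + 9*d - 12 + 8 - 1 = -45*d - 5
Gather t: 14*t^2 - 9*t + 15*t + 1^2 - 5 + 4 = 14*t^2 + 6*t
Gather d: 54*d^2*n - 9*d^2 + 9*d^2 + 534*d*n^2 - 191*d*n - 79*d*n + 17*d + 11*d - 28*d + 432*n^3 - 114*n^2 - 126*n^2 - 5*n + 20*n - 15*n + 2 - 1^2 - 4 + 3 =54*d^2*n + d*(534*n^2 - 270*n) + 432*n^3 - 240*n^2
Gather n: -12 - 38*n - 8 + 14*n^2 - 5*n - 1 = 14*n^2 - 43*n - 21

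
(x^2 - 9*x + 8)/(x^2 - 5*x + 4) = (x - 8)/(x - 4)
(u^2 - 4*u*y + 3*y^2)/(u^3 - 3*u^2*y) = (u - y)/u^2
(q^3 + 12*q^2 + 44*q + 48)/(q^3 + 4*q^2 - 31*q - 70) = (q^2 + 10*q + 24)/(q^2 + 2*q - 35)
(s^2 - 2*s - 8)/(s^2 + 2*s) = (s - 4)/s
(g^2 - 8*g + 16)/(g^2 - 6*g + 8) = (g - 4)/(g - 2)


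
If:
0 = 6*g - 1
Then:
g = 1/6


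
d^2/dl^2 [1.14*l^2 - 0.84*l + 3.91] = 2.28000000000000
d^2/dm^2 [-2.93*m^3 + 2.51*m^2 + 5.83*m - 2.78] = 5.02 - 17.58*m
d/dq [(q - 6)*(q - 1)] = 2*q - 7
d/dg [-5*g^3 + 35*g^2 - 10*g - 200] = -15*g^2 + 70*g - 10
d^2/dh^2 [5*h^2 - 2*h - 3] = 10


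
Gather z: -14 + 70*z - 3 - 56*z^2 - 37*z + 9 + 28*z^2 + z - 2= -28*z^2 + 34*z - 10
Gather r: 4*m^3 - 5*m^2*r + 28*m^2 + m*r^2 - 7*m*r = 4*m^3 + 28*m^2 + m*r^2 + r*(-5*m^2 - 7*m)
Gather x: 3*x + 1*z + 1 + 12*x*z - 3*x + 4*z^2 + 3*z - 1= 12*x*z + 4*z^2 + 4*z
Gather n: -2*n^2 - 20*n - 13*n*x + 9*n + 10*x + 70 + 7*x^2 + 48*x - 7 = -2*n^2 + n*(-13*x - 11) + 7*x^2 + 58*x + 63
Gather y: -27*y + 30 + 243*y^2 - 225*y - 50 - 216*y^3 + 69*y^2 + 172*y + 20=-216*y^3 + 312*y^2 - 80*y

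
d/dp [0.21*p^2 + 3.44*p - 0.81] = 0.42*p + 3.44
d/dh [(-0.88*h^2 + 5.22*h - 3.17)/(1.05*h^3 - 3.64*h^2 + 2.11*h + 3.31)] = (0.924*h^4 - 10.962*h^3 + 27.1295*h^2 - 28.9032*h + 23.9669)/(1.1025*h^6 - 7.644*h^5 + 17.6806*h^4 - 8.4098*h^3 - 19.6447*h^2 + 13.9682*h + 10.9561)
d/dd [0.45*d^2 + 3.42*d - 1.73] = 0.9*d + 3.42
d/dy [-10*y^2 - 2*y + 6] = -20*y - 2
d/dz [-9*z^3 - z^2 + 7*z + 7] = -27*z^2 - 2*z + 7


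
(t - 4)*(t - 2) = t^2 - 6*t + 8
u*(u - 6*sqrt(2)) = u^2 - 6*sqrt(2)*u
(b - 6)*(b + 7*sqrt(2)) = b^2 - 6*b + 7*sqrt(2)*b - 42*sqrt(2)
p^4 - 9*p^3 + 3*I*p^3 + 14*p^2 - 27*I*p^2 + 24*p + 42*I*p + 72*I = (p - 6)*(p - 4)*(p + 1)*(p + 3*I)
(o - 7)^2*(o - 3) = o^3 - 17*o^2 + 91*o - 147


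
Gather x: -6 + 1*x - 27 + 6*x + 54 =7*x + 21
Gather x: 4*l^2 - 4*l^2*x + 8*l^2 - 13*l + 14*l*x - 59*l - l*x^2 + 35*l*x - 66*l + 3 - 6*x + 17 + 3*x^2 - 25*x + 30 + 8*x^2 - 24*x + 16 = 12*l^2 - 138*l + x^2*(11 - l) + x*(-4*l^2 + 49*l - 55) + 66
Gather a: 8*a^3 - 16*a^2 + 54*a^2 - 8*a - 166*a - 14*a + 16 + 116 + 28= 8*a^3 + 38*a^2 - 188*a + 160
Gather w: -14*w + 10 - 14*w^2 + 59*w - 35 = -14*w^2 + 45*w - 25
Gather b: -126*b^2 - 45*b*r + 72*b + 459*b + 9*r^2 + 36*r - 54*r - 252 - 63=-126*b^2 + b*(531 - 45*r) + 9*r^2 - 18*r - 315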